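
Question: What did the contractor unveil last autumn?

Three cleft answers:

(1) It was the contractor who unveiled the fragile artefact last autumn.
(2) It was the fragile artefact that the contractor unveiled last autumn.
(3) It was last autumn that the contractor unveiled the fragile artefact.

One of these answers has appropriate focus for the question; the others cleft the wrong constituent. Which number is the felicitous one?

The question word "what" targets the direct object.
Option (1) clefts "the contractor" — the subject (agent), not what was asked.
Option (2) clefts "the fragile artefact" — that matches what the question asks about.
Option (3) clefts "last autumn" — the time, not what was asked.
So the congruent reply is (2).

2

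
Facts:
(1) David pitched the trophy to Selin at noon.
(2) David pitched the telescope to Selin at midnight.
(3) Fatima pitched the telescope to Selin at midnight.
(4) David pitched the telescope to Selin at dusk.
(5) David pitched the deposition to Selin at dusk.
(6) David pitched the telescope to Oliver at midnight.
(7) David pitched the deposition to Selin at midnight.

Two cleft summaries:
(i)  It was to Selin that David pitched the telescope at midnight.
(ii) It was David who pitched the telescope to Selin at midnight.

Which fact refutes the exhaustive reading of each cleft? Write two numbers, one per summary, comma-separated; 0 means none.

Summary (i) focuses "Selin" (the recipient); background same agent, thing, setting (David / the telescope / at midnight). Fact (6) matches that background with recipient = Oliver — refutes (i).
Summary (ii) focuses "David" (the agent); background same thing, recipient, setting (the telescope / Selin / at midnight). Fact (3) matches that background with agent = Fatima — refutes (ii).

6, 3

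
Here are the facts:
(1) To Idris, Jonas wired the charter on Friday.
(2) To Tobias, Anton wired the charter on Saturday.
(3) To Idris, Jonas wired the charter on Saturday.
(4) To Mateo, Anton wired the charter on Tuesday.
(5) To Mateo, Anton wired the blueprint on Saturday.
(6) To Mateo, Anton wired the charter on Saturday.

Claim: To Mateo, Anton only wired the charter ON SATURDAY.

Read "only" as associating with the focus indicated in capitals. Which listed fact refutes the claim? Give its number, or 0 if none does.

The capitals mark "on Saturday" as focus. So "only" rules out other settings, with the rest (Anton as agent and the charter as thing and Mateo as recipient) as background.
Fact (4) shares the background but differs in setting (on Tuesday) — a counterexample.

4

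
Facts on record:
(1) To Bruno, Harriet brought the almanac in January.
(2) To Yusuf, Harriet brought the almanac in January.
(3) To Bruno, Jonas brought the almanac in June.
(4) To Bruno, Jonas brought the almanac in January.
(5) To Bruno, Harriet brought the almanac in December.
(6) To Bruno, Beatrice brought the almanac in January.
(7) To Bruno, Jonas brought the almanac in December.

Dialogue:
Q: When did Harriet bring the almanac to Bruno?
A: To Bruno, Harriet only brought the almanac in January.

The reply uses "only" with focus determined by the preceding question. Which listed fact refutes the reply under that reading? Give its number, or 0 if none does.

Answering "When did ...?" puts focus on the setting — here, "in January".
"Only" then excludes alternative settings while the background — agent = Harriet, thing = the almanac, recipient = Bruno — is held fixed.
Fact (5) shares the background with a different setting (in December) — counterexample.
(Fact (2) would refute a reading with focus on the recipient — but that is not what the question asks.)

5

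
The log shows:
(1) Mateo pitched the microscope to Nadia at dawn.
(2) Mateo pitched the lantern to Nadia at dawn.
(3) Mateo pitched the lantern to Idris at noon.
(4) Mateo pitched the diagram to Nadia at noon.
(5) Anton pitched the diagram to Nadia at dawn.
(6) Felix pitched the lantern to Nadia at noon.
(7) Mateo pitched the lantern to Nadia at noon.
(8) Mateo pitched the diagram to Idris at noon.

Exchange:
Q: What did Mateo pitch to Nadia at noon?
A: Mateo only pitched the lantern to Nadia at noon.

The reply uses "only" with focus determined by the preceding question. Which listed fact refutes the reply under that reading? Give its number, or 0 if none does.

4

The question "What did ...?" targets the thing, so in the reply the focus falls on "the lantern".
"Only" then excludes alternative things while the background — agent = Mateo, recipient = Nadia, setting = at noon — is held fixed.
Fact (4) shares the background with a different thing (the diagram) — counterexample.
(Fact (2) would refute a reading with focus on the setting — but that is not what the question asks.)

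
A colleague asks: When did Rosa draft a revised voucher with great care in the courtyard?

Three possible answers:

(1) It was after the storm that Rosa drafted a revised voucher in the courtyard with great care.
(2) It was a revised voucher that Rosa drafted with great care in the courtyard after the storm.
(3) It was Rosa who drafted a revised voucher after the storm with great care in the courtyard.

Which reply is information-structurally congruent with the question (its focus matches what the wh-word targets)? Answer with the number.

1

The question word "when" targets the time.
Option (1) clefts "after the storm" — that matches what the question asks about.
Option (2) clefts "a revised voucher" — the direct object, not what was asked.
Option (3) clefts "Rosa" — the subject (agent), not what was asked.
So the congruent reply is (1).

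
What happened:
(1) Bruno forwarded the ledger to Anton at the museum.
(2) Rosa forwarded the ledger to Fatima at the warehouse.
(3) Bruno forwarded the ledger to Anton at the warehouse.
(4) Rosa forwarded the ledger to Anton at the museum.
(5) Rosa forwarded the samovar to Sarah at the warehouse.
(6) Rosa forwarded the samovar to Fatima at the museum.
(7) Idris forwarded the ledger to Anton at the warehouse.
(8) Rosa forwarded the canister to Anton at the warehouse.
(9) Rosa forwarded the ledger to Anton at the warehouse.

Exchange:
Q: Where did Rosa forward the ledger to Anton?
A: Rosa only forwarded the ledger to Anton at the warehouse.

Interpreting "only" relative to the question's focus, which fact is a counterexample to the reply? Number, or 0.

Answering "Where did ...?" puts focus on the setting — here, "at the warehouse".
"Only" then excludes alternative settings while the background — Rosa as agent and the ledger as thing and Anton as recipient — is held fixed.
Fact (4) shares the background with a different setting (at the museum) — counterexample.
(Fact (8) would refute a reading with focus on the thing — but that is not what the question asks.)

4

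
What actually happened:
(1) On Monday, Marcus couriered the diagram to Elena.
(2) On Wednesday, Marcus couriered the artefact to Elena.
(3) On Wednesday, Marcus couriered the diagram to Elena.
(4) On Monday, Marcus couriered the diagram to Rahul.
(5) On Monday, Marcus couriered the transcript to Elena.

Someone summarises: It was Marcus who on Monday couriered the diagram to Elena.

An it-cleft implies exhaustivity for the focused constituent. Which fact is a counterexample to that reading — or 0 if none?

0

The cleft puts "Marcus" in focus and presupposes the open proposition with same thing, recipient, setting (the diagram / Elena / on Monday).
The exhaustive reading says no other agent fits that background.
Every other fact differs from the presupposition on some backgrounded slot, so none challenges the exhaustivity.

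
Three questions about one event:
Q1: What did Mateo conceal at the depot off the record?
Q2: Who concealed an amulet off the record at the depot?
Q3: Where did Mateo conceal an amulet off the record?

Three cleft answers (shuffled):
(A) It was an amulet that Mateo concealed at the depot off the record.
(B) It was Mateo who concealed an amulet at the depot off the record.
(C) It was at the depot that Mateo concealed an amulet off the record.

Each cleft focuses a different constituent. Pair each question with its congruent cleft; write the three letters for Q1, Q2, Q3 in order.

Q1 asks about the direct object; cleft (A) focuses "an amulet", which is the direct object — so Q1 → A.
Q2 asks about the subject (agent); cleft (B) focuses "Mateo", which is the subject (agent) — so Q2 → B.
Q3 asks about the location; cleft (C) focuses "at the depot", which is the location — so Q3 → C.
Mapping: Q1→A, Q2→B, Q3→C.

ABC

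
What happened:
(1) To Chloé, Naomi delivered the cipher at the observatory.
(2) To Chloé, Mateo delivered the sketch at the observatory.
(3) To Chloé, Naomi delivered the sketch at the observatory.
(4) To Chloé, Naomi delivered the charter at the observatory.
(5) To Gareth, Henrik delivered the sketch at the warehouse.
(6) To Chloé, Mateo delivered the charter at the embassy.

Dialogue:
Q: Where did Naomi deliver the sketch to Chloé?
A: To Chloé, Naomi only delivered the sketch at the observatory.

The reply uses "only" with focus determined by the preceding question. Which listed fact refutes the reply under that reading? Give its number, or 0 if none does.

The question "Where did ...?" targets the setting, so in the reply the focus falls on "at the observatory".
"Only" then excludes alternative settings while the background — same agent, thing, recipient (Naomi / the sketch / Chloé) — is held fixed.
No listed fact shares that background with another setting. Nothing contradicts the reply.
(Fact (1) would refute a reading with focus on the thing — but that is not what the question asks.)

0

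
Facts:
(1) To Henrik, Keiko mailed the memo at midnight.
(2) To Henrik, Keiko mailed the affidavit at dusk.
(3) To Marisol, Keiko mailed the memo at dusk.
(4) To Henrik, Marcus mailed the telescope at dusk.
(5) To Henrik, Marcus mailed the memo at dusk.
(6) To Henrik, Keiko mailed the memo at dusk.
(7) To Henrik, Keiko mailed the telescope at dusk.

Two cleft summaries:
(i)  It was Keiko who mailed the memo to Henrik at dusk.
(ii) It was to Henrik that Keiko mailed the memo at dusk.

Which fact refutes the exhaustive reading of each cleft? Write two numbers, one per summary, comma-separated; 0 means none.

(i): focus "Keiko". Looking for same thing, recipient, setting (the memo / Henrik / at dusk) with some other agent — fact (5) has Marcus there. Refuted.
(ii): focus "Henrik". Looking for same agent, thing, setting (Keiko / the memo / at dusk) with some other recipient — fact (3) has Marisol there. Refuted.

5, 3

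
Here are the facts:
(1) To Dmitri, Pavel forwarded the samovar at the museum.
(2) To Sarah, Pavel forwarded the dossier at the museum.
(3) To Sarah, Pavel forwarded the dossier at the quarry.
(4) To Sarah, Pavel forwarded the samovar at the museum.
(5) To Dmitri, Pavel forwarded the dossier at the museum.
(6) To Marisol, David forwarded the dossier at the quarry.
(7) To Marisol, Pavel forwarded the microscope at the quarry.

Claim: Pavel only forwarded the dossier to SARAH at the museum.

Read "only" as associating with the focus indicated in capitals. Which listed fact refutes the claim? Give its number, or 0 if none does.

5

Focus (in capitals) is "Sarah" — the recipient. "Only" excludes alternative recipients while holding fixed same agent, thing, setting (Pavel / the dossier / at the museum).
Fact (5) matches on same agent, thing, setting (Pavel / the dossier / at the museum), but has recipient = Dmitri instead. That refutes the claim.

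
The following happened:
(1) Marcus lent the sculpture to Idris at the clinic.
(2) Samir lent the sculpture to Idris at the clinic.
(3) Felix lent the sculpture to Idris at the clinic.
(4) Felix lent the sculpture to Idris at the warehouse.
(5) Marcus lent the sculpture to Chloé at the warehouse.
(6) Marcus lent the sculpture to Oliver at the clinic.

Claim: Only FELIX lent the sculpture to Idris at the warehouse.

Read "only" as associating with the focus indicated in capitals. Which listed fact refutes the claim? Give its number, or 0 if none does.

Focus (in capitals) is "Felix" — the agent. "Only" excludes alternative agents while holding fixed same thing, recipient, setting (the sculpture / Idris / at the warehouse).
No fact matches same thing, recipient, setting (the sculpture / Idris / at the warehouse) with a different agent — every other fact differs on at least one backgrounded slot. So no fact refutes it.

0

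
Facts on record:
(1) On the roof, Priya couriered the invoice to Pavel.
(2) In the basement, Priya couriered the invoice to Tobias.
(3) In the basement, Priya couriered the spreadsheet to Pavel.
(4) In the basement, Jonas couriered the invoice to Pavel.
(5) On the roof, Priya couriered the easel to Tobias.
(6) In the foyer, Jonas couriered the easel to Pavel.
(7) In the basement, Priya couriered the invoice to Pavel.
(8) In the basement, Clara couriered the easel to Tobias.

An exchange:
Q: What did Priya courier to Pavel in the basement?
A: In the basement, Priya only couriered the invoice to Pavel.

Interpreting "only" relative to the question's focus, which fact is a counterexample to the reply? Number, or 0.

The question "What did ...?" targets the thing, so in the reply the focus falls on "the invoice".
So "only" ranges over things; the rest (Priya as agent and Pavel as recipient and in the basement as setting) is presupposed.
Fact (3) shares the background with a different thing (the spreadsheet) — counterexample.
(Fact (1) would refute a reading with focus on the setting — but that is not what the question asks.)

3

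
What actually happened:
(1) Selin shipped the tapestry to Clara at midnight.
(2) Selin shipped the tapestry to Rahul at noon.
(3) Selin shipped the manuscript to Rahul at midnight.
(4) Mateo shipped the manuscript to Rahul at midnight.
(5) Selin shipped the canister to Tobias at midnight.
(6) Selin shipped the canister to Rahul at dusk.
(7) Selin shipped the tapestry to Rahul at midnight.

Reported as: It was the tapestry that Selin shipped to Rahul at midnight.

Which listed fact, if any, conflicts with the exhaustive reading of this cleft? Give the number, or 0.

The cleft puts "the tapestry" in focus and presupposes the open proposition with agent = Selin, recipient = Rahul, setting = at midnight.
The exhaustive reading says no other thing fits that background.
But fact (3) also has agent = Selin, recipient = Rahul, setting = at midnight, with thing = the manuscript — so the exhaustive reading fails.

3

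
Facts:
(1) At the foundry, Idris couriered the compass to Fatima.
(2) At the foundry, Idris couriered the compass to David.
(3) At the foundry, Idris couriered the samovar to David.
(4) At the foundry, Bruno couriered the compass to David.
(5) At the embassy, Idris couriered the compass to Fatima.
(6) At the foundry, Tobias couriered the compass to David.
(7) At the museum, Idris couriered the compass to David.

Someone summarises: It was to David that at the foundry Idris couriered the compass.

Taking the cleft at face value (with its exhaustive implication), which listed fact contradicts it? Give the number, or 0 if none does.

1

The cleft puts "David" in focus and presupposes the open proposition with same agent, thing, setting (Idris / the compass / at the foundry).
The exhaustive reading says no other recipient fits that background.
But fact (1) also has same agent, thing, setting (Idris / the compass / at the foundry), with recipient = Fatima — so the exhaustive reading fails.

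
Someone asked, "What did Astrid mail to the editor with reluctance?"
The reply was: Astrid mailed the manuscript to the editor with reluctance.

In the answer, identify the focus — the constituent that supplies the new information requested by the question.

the manuscript

The wh-word "what" asks about the direct object.
In the answer, "Astrid", "to the editor" and "with reluctance" are given — repeated from the question.
The constituent filling the direct object gap is "the manuscript"; that is the focus and would carry nuclear stress.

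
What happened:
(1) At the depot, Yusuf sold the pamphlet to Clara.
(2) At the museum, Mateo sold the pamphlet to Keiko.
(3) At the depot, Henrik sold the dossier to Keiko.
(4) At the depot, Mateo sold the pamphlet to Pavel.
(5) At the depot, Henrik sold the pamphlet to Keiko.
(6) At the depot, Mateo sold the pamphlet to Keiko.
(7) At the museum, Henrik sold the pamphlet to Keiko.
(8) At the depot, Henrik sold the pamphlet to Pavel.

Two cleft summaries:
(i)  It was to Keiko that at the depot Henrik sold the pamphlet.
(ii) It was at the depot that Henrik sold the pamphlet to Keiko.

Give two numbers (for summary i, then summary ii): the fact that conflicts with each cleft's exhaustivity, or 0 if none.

8, 7

Summary (i) focuses "Keiko" (the recipient); background same agent, thing, setting (Henrik / the pamphlet / at the depot). Fact (8) matches that background with recipient = Pavel — refutes (i).
Summary (ii) focuses "at the depot" (the setting); background same agent, thing, recipient (Henrik / the pamphlet / Keiko). Fact (7) matches that background with setting = at the museum — refutes (ii).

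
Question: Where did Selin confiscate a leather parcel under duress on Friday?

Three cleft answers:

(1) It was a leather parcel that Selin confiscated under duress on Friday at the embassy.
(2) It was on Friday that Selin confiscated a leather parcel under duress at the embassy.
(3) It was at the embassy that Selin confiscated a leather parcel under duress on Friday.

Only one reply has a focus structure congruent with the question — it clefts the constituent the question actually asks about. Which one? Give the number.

3

The question word "where" targets the location.
Option (1) clefts "a leather parcel" — the direct object, not what was asked.
Option (2) clefts "on Friday" — the time, not what was asked.
Option (3) clefts "at the embassy" — that matches what the question asks about.
So the congruent reply is (3).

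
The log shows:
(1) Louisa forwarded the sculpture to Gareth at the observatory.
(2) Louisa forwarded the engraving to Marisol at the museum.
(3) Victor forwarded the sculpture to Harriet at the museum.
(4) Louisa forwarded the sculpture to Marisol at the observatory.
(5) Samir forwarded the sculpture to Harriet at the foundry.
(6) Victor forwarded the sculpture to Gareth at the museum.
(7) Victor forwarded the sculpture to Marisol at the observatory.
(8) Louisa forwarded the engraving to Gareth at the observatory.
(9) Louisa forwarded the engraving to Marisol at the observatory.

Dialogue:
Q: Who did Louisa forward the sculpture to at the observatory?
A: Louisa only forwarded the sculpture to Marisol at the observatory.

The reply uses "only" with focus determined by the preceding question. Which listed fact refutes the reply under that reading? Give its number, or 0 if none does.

The question "Who did ... to ...?" targets the recipient, so in the reply the focus falls on "Marisol".
So "only" ranges over recipients; the rest (agent = Louisa, thing = the sculpture, setting = at the observatory) is presupposed.
Fact (1) shares the background with a different recipient (Gareth) — counterexample.
(Fact (9) would refute a reading with focus on the thing — but that is not what the question asks.)

1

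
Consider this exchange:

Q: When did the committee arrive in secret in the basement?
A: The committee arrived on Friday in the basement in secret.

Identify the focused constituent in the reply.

on Friday

The wh-word "when" asks about the time.
In the answer, "the committee", "in the basement" and "in secret" are given — repeated from the question.
The constituent filling the time gap is "on Friday"; that is the focus and would carry nuclear stress.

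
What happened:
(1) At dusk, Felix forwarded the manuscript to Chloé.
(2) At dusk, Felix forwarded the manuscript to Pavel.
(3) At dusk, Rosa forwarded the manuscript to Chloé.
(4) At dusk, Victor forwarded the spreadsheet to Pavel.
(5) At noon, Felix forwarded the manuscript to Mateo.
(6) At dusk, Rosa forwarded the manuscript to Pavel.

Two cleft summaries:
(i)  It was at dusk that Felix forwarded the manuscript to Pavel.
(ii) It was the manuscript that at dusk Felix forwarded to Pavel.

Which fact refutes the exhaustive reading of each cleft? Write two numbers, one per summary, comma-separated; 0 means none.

Summary (i) focuses "at dusk" (the setting); background agent = Felix, thing = the manuscript, recipient = Pavel. No fact matches that background with a different setting, so 0.
Summary (ii) focuses "the manuscript" (the thing); background agent = Felix, recipient = Pavel, setting = at dusk. No fact matches that background with a different thing, so 0.

0, 0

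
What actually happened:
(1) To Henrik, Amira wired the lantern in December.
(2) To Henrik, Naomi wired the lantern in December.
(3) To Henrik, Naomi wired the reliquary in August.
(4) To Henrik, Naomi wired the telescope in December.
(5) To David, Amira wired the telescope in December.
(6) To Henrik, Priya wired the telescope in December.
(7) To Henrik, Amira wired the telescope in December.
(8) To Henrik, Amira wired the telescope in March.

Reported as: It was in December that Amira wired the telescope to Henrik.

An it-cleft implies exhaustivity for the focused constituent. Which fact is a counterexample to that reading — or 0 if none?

8

The cleft puts "in December" in focus and presupposes the open proposition with same agent, thing, recipient (Amira / the telescope / Henrik).
The exhaustive reading says no other setting fits that background.
Fact (8) shares the background but with setting = in March; exhaustivity is violated.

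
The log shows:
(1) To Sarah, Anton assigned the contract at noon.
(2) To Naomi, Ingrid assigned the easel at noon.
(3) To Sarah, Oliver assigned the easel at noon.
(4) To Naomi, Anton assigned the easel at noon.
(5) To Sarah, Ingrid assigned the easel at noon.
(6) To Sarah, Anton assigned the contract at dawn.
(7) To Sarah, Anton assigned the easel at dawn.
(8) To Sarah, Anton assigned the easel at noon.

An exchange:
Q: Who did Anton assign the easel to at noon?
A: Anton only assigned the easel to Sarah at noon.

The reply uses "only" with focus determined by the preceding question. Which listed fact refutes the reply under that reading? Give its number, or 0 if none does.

4

The question "Who did ... to ...?" targets the recipient, so in the reply the focus falls on "Sarah".
"Only" then excludes alternative recipients while the background — agent = Anton, thing = the easel, setting = at noon — is held fixed.
Fact (4) shares the background with a different recipient (Naomi) — counterexample.
(Fact (1) would refute a reading with focus on the thing — but that is not what the question asks.)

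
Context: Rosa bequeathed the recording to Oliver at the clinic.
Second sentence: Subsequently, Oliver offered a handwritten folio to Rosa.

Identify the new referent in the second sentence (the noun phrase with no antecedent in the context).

"Oliver" and "Rosa" in the second sentence are given — already mentioned in the context.
"a handwritten folio" has no antecedent in the context; it is discourse-new (the indefinite article also signals a new referent).

a handwritten folio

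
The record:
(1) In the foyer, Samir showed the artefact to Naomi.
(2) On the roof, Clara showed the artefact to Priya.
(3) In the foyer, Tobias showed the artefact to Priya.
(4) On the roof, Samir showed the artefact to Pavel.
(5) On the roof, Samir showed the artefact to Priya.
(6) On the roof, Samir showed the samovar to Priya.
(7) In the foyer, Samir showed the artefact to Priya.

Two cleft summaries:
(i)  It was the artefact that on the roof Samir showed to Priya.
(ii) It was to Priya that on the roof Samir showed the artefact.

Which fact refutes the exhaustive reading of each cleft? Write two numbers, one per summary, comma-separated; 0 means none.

6, 4

(i): focus "the artefact". Looking for agent = Samir, recipient = Priya, setting = on the roof with some other thing — fact (6) has the samovar there. Refuted.
(ii): focus "Priya". Looking for agent = Samir, thing = the artefact, setting = on the roof with some other recipient — fact (4) has Pavel there. Refuted.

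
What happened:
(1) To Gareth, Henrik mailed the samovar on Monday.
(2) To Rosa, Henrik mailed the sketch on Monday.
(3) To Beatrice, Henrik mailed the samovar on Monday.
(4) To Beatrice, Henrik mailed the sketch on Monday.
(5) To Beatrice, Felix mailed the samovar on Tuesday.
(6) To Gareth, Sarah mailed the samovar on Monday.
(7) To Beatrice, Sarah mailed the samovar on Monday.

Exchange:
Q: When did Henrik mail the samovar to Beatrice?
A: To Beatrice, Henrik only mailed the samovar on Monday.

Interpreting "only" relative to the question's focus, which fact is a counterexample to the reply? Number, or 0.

0

Answering "When did ...?" puts focus on the setting — here, "on Monday".
So "only" ranges over settings; the rest (agent = Henrik, thing = the samovar, recipient = Beatrice) is presupposed.
No listed fact shares that background with another setting. Nothing contradicts the reply.
(Fact (4) would refute a reading with focus on the thing — but that is not what the question asks.)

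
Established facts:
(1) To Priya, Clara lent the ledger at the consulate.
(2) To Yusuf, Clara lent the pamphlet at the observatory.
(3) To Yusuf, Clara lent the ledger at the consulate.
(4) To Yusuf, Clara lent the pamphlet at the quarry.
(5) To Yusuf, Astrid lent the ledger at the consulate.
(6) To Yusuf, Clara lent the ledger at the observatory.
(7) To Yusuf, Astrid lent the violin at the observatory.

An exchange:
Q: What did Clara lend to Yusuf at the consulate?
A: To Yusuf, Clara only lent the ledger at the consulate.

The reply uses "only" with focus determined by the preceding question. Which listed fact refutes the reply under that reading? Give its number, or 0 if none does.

0

Answering "What did ...?" puts focus on the thing — here, "the ledger".
So "only" ranges over things; the rest (Clara as agent and Yusuf as recipient and at the consulate as setting) is presupposed.
No listed fact shares that background with another thing. Nothing contradicts the reply.
(Fact (6) would refute a reading with focus on the setting — but that is not what the question asks.)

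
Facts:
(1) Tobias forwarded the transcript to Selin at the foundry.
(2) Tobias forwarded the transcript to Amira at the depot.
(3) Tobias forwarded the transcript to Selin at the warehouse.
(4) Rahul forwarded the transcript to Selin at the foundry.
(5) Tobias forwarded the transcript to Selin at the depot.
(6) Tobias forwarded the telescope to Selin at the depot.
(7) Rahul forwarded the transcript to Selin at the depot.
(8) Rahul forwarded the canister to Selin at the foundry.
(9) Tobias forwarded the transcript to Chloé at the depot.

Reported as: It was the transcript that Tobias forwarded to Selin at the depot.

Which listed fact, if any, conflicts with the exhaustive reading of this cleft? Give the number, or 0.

6

Focus of the cleft: "the transcript" (the thing). Presupposed background: same agent, recipient, setting (Tobias / Selin / at the depot).
The exhaustive reading says no other thing fits that background.
But fact (6) also has same agent, recipient, setting (Tobias / Selin / at the depot), with thing = the telescope — so the exhaustive reading fails.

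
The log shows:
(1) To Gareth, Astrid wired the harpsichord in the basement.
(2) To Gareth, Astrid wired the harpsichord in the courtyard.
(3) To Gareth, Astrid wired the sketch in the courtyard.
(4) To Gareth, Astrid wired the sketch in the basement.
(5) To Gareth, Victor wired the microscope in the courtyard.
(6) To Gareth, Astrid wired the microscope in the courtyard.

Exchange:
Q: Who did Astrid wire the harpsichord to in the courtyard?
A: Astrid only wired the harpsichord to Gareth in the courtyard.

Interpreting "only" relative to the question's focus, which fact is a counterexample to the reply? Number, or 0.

0

Answering "Who did ... to ...?" puts focus on the recipient — here, "Gareth".
"Only" then excludes alternative recipients while the background — agent = Astrid, thing = the harpsichord, setting = in the courtyard — is held fixed.
No fact keeps agent = Astrid, thing = the harpsichord, setting = in the courtyard while changing the recipient; every other fact differs on something backgrounded. The reply stands.
(Fact (3) would refute a reading with focus on the thing — but that is not what the question asks.)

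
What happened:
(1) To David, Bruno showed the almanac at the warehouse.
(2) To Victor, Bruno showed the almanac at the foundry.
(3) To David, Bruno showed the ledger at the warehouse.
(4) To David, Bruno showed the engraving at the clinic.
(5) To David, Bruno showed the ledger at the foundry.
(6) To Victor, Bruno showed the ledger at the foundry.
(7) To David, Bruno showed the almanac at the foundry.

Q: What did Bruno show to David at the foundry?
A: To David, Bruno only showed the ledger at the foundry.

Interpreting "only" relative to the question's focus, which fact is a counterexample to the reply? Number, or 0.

The question "What did ...?" targets the thing, so in the reply the focus falls on "the ledger".
"Only" then excludes alternative things while the background — agent = Bruno, recipient = David, setting = at the foundry — is held fixed.
Fact (7) keeps agent = Bruno, recipient = David, setting = at the foundry but has thing = the almanac; that refutes the reply.
(Fact (3) would refute a reading with focus on the setting — but that is not what the question asks.)

7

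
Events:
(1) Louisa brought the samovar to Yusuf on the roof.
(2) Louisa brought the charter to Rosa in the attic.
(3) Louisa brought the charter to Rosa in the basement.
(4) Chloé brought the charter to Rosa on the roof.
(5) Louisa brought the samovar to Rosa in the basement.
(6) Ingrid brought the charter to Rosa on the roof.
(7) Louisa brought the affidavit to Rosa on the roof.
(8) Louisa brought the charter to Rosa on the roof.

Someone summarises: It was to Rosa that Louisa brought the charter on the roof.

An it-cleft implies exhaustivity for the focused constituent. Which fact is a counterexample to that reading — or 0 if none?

Focus of the cleft: "Rosa" (the recipient). Presupposed background: agent = Louisa, thing = the charter, setting = on the roof.
Exhaustivity: Rosa is the only recipient satisfying that background.
No listed fact matches the background with a different recipient. Exhaustivity holds.

0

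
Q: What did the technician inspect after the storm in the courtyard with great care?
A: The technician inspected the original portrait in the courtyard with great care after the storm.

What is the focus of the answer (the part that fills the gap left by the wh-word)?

The wh-word "what" asks about the direct object.
In the answer, "the technician", "in the courtyard", "with great care" and "after the storm" are given — repeated from the question.
The constituent filling the direct object gap is "the original portrait"; that is the focus and would carry nuclear stress.

the original portrait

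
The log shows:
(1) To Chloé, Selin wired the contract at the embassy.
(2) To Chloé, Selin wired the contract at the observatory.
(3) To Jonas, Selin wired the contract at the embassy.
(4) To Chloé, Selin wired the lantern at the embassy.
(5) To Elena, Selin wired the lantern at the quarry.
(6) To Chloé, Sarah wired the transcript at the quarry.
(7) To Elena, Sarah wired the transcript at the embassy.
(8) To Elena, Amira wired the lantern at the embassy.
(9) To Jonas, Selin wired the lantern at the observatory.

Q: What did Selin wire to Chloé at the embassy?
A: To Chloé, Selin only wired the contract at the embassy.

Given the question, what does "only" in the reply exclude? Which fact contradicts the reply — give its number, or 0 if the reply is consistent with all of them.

The question "What did ...?" targets the thing, so in the reply the focus falls on "the contract".
"Only" then excludes alternative things while the background — same agent, recipient, setting (Selin / Chloé / at the embassy) — is held fixed.
Fact (4) keeps same agent, recipient, setting (Selin / Chloé / at the embassy) but has thing = the lantern; that refutes the reply.
(Fact (3) would refute a reading with focus on the recipient — but that is not what the question asks.)

4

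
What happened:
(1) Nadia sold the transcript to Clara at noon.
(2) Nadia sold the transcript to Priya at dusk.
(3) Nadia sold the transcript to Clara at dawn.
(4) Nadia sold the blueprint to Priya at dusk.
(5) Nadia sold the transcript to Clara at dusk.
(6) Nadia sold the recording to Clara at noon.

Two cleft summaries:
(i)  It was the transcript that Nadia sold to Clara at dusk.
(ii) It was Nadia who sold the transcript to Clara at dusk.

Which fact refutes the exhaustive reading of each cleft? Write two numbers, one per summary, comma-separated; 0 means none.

0, 0

(i): focus "the transcript". No fact shares same agent, recipient, setting (Nadia / Clara / at dusk) with a different thing. 0.
(ii): focus "Nadia". No fact shares same thing, recipient, setting (the transcript / Clara / at dusk) with a different agent. 0.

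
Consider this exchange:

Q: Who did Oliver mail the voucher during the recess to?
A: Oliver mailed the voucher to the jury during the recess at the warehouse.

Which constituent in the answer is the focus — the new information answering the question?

to the jury

The wh-word "who" asks about the recipient.
In the answer, "Oliver", "the voucher" and "during the recess" are given — repeated from the question.
"at the warehouse" is also new, but it specifies the location, which is not what the question asks about — so it is not the focus.
The constituent filling the recipient gap is "to the jury"; that is the focus.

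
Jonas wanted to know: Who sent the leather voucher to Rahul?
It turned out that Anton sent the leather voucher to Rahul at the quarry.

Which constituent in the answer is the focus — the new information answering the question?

Anton

The wh-word "who" asks about the subject (agent).
In the answer, "the leather voucher" and "to Rahul" are given — repeated from the question.
"at the quarry" is also new, but it specifies the location, which is not what the question asks about — so it is not the focus.
The constituent filling the subject (agent) gap is "Anton"; that is the focus.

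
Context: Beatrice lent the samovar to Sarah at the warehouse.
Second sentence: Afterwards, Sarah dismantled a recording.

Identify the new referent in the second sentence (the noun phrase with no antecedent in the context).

"Sarah" in the second sentence is given — already mentioned in the context.
"a recording" has no antecedent in the context; it is discourse-new (the indefinite article also signals a new referent).

a recording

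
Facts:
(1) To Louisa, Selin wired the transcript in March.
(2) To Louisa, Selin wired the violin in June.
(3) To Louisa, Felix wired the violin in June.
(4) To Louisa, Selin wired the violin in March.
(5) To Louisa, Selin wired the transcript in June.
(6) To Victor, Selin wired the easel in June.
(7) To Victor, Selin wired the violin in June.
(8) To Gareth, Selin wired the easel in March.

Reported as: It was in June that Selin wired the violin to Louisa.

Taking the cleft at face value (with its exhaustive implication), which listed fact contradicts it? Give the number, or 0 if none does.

Focus of the cleft: "in June" (the setting). Presupposed background: agent = Selin, thing = the violin, recipient = Louisa.
The exhaustive reading says no other setting fits that background.
Fact (4) shares the background but with setting = in March; exhaustivity is violated.

4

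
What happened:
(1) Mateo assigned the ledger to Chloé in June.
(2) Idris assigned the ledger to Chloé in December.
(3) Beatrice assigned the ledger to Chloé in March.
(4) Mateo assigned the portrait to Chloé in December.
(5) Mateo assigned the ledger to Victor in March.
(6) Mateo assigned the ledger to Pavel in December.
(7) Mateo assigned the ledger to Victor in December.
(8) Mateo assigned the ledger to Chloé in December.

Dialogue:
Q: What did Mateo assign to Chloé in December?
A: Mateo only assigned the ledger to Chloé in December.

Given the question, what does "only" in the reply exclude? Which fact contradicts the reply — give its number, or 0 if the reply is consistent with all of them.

4

The question "What did ...?" targets the thing, so in the reply the focus falls on "the ledger".
"Only" then excludes alternative things while the background — Mateo as agent and Chloé as recipient and in December as setting — is held fixed.
Fact (4) keeps Mateo as agent and Chloé as recipient and in December as setting but has thing = the portrait; that refutes the reply.
(Fact (6) would refute a reading with focus on the recipient — but that is not what the question asks.)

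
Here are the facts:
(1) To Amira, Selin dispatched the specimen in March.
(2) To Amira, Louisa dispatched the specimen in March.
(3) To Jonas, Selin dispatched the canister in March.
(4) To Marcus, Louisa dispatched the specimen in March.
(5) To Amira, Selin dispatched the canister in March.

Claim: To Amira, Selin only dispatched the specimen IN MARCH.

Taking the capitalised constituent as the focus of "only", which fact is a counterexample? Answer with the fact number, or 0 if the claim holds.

0

Focus (in capitals) is "in March" — the setting. "Only" excludes alternative settings while holding fixed agent = Selin, thing = the specimen, recipient = Amira.
No fact matches agent = Selin, thing = the specimen, recipient = Amira with a different setting — every other fact differs on at least one backgrounded slot. So no fact refutes it.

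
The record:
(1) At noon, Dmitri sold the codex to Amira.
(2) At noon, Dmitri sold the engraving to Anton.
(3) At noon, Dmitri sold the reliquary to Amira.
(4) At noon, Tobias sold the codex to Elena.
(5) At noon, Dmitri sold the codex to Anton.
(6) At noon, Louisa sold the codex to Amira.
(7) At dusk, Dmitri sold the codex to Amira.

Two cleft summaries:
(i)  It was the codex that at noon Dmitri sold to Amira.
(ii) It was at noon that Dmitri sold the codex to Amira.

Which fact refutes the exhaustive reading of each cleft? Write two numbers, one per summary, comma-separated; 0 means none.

(i): focus "the codex". Looking for same agent, recipient, setting (Dmitri / Amira / at noon) with some other thing — fact (3) has the reliquary there. Refuted.
(ii): focus "at noon". Looking for same agent, thing, recipient (Dmitri / the codex / Amira) with some other setting — fact (7) has at dusk there. Refuted.

3, 7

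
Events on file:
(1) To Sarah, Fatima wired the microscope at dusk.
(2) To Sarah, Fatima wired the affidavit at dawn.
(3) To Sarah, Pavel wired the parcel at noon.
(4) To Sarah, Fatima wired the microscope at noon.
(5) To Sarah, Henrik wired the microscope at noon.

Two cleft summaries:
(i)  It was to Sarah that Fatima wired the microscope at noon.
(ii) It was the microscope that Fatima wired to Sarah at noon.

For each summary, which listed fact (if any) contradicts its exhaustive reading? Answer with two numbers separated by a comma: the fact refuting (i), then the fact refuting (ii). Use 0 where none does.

Summary (i) focuses "Sarah" (the recipient); background same agent, thing, setting (Fatima / the microscope / at noon). No fact matches that background with a different recipient, so 0.
Summary (ii) focuses "the microscope" (the thing); background same agent, recipient, setting (Fatima / Sarah / at noon). No fact matches that background with a different thing, so 0.

0, 0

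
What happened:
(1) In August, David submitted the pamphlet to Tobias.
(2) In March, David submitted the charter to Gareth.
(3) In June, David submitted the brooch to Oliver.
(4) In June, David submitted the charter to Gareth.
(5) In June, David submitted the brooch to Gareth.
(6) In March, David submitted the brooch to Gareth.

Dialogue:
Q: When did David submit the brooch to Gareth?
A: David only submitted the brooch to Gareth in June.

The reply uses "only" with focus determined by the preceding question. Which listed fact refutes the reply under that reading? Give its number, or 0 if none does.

Answering "When did ...?" puts focus on the setting — here, "in June".
So "only" ranges over settings; the rest (David as agent and the brooch as thing and Gareth as recipient) is presupposed.
Fact (6) shares the background with a different setting (in March) — counterexample.
(Fact (4) would refute a reading with focus on the thing — but that is not what the question asks.)

6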